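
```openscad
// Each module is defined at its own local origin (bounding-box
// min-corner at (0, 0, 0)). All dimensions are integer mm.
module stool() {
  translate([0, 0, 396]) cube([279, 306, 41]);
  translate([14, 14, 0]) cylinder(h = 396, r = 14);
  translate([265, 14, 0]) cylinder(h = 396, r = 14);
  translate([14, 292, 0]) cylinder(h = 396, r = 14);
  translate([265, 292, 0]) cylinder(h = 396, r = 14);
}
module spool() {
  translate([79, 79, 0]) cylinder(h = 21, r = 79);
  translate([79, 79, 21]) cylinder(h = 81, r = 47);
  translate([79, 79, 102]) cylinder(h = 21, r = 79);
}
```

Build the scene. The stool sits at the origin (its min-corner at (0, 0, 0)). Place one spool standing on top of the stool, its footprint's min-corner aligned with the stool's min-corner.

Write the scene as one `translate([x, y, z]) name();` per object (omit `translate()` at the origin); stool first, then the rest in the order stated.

stool();
translate([0, 0, 437]) spool();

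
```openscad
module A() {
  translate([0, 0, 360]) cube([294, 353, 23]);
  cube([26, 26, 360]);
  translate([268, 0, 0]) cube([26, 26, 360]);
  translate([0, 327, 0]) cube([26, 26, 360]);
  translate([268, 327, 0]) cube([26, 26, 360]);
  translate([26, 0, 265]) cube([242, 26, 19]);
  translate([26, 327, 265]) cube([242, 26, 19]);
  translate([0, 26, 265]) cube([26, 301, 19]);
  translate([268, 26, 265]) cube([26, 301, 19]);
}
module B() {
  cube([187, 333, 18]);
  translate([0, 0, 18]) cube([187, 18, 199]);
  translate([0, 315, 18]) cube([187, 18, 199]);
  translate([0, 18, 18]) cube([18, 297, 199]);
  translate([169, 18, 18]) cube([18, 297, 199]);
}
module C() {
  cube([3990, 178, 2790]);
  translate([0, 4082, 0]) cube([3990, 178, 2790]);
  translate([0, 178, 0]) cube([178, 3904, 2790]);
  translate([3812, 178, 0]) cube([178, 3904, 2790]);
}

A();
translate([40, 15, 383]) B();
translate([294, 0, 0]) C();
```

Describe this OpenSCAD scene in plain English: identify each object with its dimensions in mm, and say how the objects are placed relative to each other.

A is a four-legged stool. The seat is 294×353 mm, 23 mm thick, top at z = 383 mm. It stands on four square legs, each 26×26 mm in cross-section, from z = 0 to the seat underside, each flush with a corner of the seat. Four stretchers, 26 mm wide and 19 mm tall, connect adjacent legs with their undersides at z = 265 mm, each running between the inner faces of the legs it joins and aligned with the legs' outer faces on the other axis.

B is an open storage box with external size 187×333×217 mm and wall thickness 18 mm (the base is also 18 mm thick). The base covers the whole footprint; the four walls stand on the base, with the y-facing walls full-width and the x-facing walls fitting between their inner faces.

C is a box-shaped house frame (walls only): outside footprint 3990×4260 mm, wall height 2790 mm, wall thickness 178 mm. The two y-facing walls run the full x-width; the two x-facing walls fit between the inner faces of the y-facing walls.

The open box is on top of the stool. The house frame is against the stool's +x side, with their −y faces flush.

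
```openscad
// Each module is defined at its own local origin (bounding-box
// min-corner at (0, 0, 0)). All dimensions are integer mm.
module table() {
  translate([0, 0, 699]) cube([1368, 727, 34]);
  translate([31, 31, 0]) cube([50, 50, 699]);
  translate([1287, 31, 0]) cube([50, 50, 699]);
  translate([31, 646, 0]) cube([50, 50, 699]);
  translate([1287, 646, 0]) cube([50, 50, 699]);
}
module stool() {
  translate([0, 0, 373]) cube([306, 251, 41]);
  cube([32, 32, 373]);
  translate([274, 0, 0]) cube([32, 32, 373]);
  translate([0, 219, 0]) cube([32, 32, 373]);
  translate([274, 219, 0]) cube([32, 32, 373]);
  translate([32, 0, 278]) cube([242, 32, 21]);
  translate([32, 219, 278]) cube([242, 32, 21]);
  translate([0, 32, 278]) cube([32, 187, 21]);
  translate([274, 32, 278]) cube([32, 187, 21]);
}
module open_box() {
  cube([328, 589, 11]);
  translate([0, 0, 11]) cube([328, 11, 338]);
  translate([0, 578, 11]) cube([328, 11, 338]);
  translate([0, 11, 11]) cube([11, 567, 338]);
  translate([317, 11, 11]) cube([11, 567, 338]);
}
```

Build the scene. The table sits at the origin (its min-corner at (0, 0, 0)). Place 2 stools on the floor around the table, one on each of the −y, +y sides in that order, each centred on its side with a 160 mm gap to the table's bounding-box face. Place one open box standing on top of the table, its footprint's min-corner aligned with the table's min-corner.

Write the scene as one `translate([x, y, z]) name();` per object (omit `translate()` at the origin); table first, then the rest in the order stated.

table();
translate([531, -411, 0]) stool();
translate([531, 887, 0]) stool();
translate([0, 0, 733]) open_box();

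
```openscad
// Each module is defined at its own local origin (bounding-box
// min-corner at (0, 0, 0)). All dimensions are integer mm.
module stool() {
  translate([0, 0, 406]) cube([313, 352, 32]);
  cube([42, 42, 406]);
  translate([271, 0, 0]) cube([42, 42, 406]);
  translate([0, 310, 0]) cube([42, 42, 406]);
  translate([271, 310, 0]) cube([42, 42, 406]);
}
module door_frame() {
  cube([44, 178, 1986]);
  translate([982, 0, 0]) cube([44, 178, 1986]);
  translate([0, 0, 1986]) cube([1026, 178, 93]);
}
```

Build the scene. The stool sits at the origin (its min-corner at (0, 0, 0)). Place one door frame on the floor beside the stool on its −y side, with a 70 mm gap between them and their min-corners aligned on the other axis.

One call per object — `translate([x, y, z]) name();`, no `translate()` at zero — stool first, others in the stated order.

stool();
translate([0, -248, 0]) door_frame();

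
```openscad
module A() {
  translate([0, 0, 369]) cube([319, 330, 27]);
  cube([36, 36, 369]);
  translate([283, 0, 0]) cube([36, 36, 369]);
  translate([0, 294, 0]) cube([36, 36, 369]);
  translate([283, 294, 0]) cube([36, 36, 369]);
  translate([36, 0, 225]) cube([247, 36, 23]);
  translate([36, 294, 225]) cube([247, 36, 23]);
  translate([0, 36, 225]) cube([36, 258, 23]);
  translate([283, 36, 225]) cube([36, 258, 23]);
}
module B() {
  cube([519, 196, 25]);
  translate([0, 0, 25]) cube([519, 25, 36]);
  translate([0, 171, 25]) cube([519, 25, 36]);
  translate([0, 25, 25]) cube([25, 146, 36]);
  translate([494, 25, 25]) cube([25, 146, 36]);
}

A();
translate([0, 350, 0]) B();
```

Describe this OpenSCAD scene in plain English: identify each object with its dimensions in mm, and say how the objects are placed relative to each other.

A is a four-legged stool. The seat is 319×330 mm, 27 mm thick, top at z = 396 mm. It stands on four square legs, each 36×36 mm in cross-section, from z = 0 to the seat underside, each flush with a corner of the seat. Four stretchers, 36 mm wide and 23 mm tall, connect adjacent legs with their undersides at z = 225 mm, each running between the inner faces of the legs it joins and aligned with the legs' outer faces on the other axis.

B is an open storage box with external size 519×196×61 mm and wall thickness 25 mm (the base is also 25 mm thick). The base covers the whole footprint; the four walls stand on the base, with the y-facing walls full-width and the x-facing walls fitting between their inner faces.

The open box is on the floor beside the stool on its +y side.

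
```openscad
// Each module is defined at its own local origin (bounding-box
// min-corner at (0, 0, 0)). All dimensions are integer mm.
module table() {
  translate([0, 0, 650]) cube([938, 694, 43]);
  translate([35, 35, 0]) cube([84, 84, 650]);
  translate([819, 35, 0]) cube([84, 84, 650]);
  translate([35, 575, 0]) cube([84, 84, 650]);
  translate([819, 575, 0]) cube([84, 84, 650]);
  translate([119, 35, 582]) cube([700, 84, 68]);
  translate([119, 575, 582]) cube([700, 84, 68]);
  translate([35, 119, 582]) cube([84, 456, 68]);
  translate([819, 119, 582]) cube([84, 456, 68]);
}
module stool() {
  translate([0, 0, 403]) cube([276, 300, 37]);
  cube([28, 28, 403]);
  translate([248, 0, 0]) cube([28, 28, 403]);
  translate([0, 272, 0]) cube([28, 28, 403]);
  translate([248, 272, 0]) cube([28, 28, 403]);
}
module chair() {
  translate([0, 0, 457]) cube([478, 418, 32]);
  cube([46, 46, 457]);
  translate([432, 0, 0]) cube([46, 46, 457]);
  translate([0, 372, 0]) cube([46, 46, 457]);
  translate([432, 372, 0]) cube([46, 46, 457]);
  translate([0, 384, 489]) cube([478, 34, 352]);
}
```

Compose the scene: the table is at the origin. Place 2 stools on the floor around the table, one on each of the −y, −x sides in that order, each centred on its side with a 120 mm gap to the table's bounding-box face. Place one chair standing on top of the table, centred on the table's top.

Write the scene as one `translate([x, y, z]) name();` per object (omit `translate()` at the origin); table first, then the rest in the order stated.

table();
translate([331, -420, 0]) stool();
translate([-396, 197, 0]) stool();
translate([230, 138, 693]) chair();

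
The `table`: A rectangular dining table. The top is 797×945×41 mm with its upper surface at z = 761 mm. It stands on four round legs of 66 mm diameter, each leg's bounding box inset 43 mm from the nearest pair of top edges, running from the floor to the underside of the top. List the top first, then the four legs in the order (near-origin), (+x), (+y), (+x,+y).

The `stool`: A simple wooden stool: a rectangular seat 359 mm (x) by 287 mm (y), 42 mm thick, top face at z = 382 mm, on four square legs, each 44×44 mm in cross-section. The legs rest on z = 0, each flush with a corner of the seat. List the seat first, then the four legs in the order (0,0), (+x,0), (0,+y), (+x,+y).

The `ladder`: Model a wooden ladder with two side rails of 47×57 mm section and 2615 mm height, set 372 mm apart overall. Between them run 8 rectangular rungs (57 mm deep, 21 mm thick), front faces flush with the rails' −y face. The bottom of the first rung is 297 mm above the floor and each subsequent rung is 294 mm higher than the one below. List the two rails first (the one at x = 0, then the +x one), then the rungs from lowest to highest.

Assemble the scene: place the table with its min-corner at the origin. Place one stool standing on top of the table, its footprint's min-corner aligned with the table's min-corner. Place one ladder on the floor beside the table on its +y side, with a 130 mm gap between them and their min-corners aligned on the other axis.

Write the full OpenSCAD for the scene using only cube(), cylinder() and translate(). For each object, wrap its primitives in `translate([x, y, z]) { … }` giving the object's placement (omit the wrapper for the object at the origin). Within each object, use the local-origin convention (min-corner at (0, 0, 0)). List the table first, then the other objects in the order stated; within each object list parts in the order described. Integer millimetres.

translate([0, 0, 720]) cube([797, 945, 41]);
translate([76, 76, 0]) cylinder(h = 720, r = 33);
translate([721, 76, 0]) cylinder(h = 720, r = 33);
translate([76, 869, 0]) cylinder(h = 720, r = 33);
translate([721, 869, 0]) cylinder(h = 720, r = 33);
translate([0, 0, 761]) {
  translate([0, 0, 340]) cube([359, 287, 42]);
  cube([44, 44, 340]);
  translate([315, 0, 0]) cube([44, 44, 340]);
  translate([0, 243, 0]) cube([44, 44, 340]);
  translate([315, 243, 0]) cube([44, 44, 340]);
}
translate([0, 1075, 0]) {
  cube([47, 57, 2615]);
  translate([325, 0, 0]) cube([47, 57, 2615]);
  translate([47, 0, 297]) cube([278, 57, 21]);
  translate([47, 0, 591]) cube([278, 57, 21]);
  translate([47, 0, 885]) cube([278, 57, 21]);
  translate([47, 0, 1179]) cube([278, 57, 21]);
  translate([47, 0, 1473]) cube([278, 57, 21]);
  translate([47, 0, 1767]) cube([278, 57, 21]);
  translate([47, 0, 2061]) cube([278, 57, 21]);
  translate([47, 0, 2355]) cube([278, 57, 21]);
}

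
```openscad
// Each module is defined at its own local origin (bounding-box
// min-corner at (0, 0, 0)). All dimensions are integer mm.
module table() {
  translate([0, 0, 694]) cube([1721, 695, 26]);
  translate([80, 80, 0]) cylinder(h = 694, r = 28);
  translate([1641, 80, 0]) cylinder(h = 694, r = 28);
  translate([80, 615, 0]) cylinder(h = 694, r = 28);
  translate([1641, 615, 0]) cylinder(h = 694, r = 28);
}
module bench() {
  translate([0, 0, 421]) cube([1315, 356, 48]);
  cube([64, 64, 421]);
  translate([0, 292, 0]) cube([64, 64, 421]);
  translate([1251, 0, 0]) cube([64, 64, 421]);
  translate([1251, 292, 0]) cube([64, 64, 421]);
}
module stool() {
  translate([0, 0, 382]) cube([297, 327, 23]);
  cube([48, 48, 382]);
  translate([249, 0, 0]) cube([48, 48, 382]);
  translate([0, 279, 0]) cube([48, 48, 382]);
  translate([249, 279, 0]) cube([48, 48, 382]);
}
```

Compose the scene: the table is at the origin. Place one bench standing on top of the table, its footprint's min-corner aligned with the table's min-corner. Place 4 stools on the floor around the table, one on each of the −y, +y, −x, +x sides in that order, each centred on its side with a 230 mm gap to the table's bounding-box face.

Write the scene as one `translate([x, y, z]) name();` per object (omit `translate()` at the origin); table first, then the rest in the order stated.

table();
translate([0, 0, 720]) bench();
translate([712, -557, 0]) stool();
translate([712, 925, 0]) stool();
translate([-527, 184, 0]) stool();
translate([1951, 184, 0]) stool();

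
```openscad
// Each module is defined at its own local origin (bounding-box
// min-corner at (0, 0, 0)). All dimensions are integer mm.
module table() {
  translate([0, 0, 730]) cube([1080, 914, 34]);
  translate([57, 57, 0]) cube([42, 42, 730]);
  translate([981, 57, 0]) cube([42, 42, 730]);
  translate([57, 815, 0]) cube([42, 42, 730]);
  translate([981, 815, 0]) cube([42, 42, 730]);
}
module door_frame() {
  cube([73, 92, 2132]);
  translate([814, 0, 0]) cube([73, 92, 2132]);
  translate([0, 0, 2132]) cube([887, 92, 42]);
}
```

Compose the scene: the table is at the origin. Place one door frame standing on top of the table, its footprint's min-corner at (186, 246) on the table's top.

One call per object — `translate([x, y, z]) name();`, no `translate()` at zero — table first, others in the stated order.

table();
translate([186, 246, 764]) door_frame();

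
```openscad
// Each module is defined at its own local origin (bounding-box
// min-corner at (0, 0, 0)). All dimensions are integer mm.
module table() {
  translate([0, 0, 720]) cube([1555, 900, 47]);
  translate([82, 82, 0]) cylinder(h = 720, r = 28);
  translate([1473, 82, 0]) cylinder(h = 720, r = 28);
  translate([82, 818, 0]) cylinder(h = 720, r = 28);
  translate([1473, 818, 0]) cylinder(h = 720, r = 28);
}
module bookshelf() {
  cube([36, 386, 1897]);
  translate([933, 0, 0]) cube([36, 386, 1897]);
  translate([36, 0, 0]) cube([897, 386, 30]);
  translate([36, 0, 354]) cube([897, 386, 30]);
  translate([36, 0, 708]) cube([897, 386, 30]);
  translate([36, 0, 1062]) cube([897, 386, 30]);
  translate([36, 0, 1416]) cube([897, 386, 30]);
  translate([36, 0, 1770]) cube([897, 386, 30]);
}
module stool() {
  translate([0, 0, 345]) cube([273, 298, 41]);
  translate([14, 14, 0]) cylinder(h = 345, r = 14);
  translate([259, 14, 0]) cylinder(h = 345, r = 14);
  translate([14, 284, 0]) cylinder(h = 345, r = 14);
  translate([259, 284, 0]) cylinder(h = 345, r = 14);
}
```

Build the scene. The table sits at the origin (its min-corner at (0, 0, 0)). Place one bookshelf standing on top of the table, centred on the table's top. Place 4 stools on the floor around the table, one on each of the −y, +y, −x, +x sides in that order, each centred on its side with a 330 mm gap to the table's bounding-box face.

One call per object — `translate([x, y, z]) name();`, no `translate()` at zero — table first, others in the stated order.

table();
translate([293, 257, 767]) bookshelf();
translate([641, -628, 0]) stool();
translate([641, 1230, 0]) stool();
translate([-603, 301, 0]) stool();
translate([1885, 301, 0]) stool();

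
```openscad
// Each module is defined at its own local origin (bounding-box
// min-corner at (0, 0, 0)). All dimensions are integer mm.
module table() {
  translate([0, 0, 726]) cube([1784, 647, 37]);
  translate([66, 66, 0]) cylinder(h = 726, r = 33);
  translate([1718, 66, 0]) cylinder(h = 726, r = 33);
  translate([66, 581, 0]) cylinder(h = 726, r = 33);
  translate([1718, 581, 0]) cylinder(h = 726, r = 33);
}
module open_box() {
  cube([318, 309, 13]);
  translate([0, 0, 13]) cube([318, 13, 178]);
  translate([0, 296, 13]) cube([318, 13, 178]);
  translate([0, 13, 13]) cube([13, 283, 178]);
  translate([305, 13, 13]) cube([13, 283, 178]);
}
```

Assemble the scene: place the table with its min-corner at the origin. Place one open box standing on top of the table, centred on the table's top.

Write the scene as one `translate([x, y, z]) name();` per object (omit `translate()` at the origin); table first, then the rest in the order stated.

table();
translate([733, 169, 763]) open_box();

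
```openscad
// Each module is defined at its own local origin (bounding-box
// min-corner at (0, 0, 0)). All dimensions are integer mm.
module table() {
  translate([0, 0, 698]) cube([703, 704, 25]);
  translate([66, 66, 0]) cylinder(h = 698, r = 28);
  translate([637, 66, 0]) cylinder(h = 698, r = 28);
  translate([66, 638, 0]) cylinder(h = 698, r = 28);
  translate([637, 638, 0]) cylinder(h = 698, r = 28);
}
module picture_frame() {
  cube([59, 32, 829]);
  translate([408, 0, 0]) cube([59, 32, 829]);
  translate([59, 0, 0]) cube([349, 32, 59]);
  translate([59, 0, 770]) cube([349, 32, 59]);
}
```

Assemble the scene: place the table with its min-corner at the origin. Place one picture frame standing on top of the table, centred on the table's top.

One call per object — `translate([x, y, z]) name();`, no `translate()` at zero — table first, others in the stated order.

table();
translate([118, 336, 723]) picture_frame();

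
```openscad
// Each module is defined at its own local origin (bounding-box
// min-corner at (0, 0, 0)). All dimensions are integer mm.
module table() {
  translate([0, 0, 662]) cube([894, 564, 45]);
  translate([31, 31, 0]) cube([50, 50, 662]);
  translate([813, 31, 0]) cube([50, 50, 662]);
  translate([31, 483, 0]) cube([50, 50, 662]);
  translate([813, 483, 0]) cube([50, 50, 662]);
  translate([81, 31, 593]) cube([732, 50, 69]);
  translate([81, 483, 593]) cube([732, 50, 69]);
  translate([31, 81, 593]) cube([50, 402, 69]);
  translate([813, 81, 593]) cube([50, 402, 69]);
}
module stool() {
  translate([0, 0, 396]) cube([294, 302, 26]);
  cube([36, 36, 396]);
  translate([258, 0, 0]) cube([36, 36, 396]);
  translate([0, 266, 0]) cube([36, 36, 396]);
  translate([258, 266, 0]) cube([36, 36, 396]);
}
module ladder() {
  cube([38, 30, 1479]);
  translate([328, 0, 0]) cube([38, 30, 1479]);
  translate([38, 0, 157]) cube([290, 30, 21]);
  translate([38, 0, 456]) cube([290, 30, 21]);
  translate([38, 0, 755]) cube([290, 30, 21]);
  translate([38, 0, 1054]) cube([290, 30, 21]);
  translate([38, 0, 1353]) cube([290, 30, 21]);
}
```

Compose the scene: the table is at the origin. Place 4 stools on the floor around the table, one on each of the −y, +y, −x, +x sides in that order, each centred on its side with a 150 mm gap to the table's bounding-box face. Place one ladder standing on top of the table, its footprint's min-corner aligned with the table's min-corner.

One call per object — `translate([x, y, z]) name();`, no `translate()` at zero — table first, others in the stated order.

table();
translate([300, -452, 0]) stool();
translate([300, 714, 0]) stool();
translate([-444, 131, 0]) stool();
translate([1044, 131, 0]) stool();
translate([0, 0, 707]) ladder();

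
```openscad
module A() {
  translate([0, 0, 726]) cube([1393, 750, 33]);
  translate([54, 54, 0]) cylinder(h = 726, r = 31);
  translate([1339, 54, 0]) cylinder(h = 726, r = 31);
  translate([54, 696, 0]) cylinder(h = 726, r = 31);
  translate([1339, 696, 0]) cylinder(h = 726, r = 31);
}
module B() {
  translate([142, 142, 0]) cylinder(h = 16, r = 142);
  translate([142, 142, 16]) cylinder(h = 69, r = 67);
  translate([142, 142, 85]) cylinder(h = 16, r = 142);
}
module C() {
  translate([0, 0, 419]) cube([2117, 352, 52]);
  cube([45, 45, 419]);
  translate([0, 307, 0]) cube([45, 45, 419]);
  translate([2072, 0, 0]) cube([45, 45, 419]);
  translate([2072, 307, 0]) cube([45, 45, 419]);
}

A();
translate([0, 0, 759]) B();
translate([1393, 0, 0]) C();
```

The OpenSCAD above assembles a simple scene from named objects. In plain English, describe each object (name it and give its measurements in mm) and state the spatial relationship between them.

A is a table with a 1393×750 mm rectangular top, 33 mm thick, top surface at z = 759 mm, supported by four round legs of 62 mm diameter, each leg's bounding box inset 23 mm from the nearest pair of top edges, running from the floor.

B is a spool: two coaxial disc flanges of radius 142 mm and thickness 16 mm, joined by a core cylinder of radius 67 mm and height 69 mm. The lower flange rests on z = 0 and the three cylinders share a vertical axis.

C is a long wooden bench with a 2117 mm (x) × 352 mm (y) seat, 52 mm thick, its top surface 471 mm above the floor. Four 45 mm square legs at the seat corners, flush with the edges, run from z = 0 to the seat underside.

The spool is on top of the table. The bench is against the table's +x side, with their −y faces flush.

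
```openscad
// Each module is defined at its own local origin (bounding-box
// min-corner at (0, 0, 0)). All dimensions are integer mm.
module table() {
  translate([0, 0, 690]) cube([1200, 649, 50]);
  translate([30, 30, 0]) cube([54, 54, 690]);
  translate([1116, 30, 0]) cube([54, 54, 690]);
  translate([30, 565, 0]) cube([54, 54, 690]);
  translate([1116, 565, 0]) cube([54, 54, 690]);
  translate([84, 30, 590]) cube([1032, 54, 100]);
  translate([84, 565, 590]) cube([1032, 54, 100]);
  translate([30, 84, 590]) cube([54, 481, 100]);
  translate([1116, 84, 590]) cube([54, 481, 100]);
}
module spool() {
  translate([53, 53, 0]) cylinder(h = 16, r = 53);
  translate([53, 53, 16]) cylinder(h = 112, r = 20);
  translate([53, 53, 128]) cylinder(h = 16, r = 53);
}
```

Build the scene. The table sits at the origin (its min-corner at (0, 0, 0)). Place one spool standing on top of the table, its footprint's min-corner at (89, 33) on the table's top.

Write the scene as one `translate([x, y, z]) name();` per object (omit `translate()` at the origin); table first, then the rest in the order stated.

table();
translate([89, 33, 740]) spool();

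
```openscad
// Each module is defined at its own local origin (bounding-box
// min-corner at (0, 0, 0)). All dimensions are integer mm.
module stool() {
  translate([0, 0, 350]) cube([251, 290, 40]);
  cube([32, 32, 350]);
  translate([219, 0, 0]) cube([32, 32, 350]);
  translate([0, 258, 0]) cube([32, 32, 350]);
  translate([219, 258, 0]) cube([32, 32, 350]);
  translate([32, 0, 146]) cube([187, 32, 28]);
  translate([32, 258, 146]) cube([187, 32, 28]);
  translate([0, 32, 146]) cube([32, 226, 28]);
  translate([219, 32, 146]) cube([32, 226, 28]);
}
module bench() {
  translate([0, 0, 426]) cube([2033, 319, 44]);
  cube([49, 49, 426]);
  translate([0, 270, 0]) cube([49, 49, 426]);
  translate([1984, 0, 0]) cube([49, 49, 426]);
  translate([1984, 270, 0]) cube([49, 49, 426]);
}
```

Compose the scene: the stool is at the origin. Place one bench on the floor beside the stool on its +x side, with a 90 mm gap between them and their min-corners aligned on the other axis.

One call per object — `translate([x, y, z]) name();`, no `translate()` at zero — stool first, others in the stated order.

stool();
translate([341, 0, 0]) bench();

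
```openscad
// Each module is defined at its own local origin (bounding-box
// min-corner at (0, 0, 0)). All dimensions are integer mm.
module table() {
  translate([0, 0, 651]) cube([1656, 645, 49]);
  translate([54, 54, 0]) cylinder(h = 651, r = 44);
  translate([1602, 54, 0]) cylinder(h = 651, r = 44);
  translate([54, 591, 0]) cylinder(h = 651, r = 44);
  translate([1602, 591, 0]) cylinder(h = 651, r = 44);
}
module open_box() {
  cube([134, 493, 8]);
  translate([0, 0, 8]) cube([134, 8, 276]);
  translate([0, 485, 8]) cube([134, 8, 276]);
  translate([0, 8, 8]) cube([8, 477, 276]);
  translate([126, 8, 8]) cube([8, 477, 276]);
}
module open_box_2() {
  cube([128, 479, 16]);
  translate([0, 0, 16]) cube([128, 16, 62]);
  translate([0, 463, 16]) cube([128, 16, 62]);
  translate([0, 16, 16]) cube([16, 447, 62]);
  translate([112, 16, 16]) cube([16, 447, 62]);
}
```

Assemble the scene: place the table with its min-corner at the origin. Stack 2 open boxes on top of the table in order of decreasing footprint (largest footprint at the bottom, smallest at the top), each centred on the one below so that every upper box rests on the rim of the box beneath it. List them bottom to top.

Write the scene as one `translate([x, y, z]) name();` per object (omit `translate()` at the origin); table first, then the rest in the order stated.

table();
translate([761, 76, 700]) open_box();
translate([764, 83, 984]) open_box_2();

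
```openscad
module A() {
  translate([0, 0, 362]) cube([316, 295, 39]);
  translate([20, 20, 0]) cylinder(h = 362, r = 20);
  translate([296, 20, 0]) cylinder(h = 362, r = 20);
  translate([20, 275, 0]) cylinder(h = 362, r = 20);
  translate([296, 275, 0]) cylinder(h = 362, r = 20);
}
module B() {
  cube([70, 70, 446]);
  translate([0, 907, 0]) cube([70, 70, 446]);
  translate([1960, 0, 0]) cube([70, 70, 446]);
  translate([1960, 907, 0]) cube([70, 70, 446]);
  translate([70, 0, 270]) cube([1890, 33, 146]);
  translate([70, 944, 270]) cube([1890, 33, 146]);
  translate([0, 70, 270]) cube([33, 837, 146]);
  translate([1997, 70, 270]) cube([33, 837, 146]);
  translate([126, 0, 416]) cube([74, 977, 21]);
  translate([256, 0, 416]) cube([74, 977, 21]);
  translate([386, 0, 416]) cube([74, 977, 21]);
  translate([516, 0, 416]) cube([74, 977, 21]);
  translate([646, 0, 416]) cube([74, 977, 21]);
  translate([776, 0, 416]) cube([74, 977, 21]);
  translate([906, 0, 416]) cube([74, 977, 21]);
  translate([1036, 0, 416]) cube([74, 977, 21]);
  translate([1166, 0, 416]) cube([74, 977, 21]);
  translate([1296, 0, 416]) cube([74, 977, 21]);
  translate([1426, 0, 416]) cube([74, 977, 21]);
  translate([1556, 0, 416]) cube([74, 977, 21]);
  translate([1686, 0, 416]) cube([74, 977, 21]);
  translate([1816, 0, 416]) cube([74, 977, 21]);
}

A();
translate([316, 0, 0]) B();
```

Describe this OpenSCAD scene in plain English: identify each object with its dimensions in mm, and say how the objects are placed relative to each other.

A is a four-legged stool. The seat is a 316×295×39 mm slab whose top surface is at z = 401 mm; four round legs, each 40 mm in diameter, run from the floor (z = 0) to the underside of the seat, each leg's axis is inset half a diameter from the nearest pair of seat edges (so the leg's bounding box is flush with the corner).

B is a bed frame 2030 mm long (x) by 977 mm wide (y). Four 70×70 mm corner posts, 446 mm tall, at the corners of the footprint. Four rails of 33 mm thickness and 146 mm height run between adjacent posts with their undersides at z = 270 mm, their outer faces flush with the outside of the frame (the two x-running rails run between the posts' inner faces; the two y-running rails run between the posts' inner faces). 14 slats, each 74 mm wide (x) and 21 mm thick, lie across the top of the two x-running rails, running the full 977 mm width of the frame in y; the slats are evenly spaced along x between the inner faces of the end posts with equal gaps (rounded down to the nearest mm) at the −x end and between each pair — any rounding remainder accumulates at the +x end.

The bed frame is against the stool's +x side, with their −y faces flush.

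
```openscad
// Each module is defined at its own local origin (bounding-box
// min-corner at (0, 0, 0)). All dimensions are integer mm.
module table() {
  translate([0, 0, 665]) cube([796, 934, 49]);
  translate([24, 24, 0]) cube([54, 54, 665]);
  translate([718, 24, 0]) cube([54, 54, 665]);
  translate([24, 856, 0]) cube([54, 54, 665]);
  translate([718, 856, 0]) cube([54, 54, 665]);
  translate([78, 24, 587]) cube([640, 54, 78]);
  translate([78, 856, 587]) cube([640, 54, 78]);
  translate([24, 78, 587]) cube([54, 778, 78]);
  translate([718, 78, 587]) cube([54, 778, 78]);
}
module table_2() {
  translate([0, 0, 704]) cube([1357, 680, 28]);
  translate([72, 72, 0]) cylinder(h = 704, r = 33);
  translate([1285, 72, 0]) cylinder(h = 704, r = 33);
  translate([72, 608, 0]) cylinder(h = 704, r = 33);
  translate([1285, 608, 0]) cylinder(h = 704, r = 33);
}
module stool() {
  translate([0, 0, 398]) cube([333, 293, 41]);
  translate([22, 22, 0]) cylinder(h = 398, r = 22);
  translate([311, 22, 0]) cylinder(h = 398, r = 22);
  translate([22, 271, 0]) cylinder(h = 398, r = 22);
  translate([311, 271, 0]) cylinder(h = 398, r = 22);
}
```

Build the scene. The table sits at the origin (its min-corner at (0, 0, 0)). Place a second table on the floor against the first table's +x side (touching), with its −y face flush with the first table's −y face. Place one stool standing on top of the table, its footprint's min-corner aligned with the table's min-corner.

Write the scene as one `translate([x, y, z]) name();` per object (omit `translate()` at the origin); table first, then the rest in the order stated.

table();
translate([796, 0, 0]) table_2();
translate([0, 0, 714]) stool();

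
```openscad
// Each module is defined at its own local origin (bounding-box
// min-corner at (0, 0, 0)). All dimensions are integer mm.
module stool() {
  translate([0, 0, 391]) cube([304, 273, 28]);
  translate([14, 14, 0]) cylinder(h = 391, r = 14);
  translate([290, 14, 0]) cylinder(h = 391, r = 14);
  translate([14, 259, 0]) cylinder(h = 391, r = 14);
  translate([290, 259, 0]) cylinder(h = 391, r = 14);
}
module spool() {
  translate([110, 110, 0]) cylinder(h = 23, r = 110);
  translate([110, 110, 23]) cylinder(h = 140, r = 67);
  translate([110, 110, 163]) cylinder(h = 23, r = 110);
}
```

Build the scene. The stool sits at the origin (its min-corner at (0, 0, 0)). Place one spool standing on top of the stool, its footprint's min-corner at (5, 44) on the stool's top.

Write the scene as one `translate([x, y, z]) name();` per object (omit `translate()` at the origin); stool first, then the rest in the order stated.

stool();
translate([5, 44, 419]) spool();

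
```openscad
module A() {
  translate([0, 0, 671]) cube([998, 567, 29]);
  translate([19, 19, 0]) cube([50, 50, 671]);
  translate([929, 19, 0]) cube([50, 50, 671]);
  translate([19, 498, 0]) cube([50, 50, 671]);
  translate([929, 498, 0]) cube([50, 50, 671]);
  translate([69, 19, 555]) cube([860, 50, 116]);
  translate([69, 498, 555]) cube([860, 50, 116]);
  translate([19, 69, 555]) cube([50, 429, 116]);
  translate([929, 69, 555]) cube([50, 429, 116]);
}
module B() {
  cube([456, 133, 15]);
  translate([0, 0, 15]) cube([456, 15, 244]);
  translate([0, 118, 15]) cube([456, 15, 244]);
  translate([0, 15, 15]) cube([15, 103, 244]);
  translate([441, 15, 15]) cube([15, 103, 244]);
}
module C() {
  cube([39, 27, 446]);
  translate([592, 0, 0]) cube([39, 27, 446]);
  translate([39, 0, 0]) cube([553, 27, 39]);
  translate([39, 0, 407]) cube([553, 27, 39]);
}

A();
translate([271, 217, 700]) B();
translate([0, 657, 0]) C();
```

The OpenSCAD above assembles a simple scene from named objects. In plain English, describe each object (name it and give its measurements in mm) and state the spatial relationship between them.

A is a table with a 998×567 mm rectangular top, 29 mm thick, top surface at z = 700 mm, supported by four 50×50 mm square legs, each inset 19 mm from the nearest pair of top edges, running from the floor. Four apron rails, 50 mm thick and 116 mm tall, run between adjacent legs with their top edges flush with the underside of the top and their outer faces flush with the legs' outer faces.

B is an open-topped rectangular box: outside dimensions 456×133×259 mm, with a uniform wall and base thickness of 15 mm. The base is a full 456×133 slab on the floor; four walls sit on top of the base. The front and back walls (the −y and +y sides) span the full width; the two side walls fit between them.

C is a picture frame with a 553×368 mm rectangular opening (x by z) and a uniform 39 mm border on every side. Frame depth is 27 mm along y. It is built from two vertical stiles running the full outside height and two horizontal rails spanning the gap between the stiles.

The open box is on top of the table, centred. The picture frame is on the floor beside the table on its +y side.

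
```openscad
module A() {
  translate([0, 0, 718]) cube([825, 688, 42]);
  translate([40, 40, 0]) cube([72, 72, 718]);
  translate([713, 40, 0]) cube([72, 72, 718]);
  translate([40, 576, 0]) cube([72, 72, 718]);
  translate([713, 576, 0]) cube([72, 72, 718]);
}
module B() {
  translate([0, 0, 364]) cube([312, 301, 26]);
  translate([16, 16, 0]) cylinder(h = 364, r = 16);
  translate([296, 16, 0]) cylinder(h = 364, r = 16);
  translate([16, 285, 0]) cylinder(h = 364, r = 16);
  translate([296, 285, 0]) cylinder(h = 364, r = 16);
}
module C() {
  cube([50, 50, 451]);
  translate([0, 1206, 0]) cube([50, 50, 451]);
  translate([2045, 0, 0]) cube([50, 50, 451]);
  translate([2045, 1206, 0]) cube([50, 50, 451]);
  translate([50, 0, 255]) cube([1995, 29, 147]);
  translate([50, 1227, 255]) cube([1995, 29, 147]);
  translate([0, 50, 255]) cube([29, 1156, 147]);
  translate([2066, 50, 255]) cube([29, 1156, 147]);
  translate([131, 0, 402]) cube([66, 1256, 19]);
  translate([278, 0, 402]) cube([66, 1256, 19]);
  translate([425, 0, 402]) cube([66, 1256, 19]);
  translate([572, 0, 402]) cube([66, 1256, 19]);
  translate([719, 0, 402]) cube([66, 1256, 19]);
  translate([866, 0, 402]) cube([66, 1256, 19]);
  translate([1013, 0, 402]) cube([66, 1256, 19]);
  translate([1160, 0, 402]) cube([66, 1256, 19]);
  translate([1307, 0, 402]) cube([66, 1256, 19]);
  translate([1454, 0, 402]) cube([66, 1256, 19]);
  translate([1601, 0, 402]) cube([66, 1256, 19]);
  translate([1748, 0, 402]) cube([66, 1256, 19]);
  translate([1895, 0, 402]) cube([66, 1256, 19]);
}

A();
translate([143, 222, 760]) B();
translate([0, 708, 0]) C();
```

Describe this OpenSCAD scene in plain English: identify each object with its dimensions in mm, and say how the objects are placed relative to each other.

A is a rectangular dining table. The top is 825×688×42 mm with its upper surface at z = 760 mm. It stands on four 72×72 mm square legs, each inset 40 mm from the nearest pair of top edges, running from the floor to the underside of the top.

B is a four-legged stool. The seat is 312×301 mm, 26 mm thick, top at z = 390 mm. It stands on four round legs, each 32 mm in diameter, from z = 0 to the seat underside, each leg's axis is inset half a diameter from the nearest pair of seat edges (so the leg's bounding box is flush with the corner).

C is a bed frame 2095 mm long (x) by 1256 mm wide (y). Four 50×50 mm corner posts, 451 mm tall, at the corners of the footprint. Four rails of 29 mm thickness and 147 mm height run between adjacent posts with their undersides at z = 255 mm, their outer faces flush with the outside of the frame (the two x-running rails run between the posts' inner faces; the two y-running rails run between the posts' inner faces). 13 slats, each 66 mm wide (x) and 19 mm thick, lie across the top of the two x-running rails, running the full 1256 mm width of the frame in y; the slats are evenly spaced along x between the inner faces of the end posts with equal gaps (rounded down to the nearest mm) at the −x end and between each pair — any rounding remainder accumulates at the +x end.

The stool is on top of the table. The bed frame is on the floor beside the table on its +y side.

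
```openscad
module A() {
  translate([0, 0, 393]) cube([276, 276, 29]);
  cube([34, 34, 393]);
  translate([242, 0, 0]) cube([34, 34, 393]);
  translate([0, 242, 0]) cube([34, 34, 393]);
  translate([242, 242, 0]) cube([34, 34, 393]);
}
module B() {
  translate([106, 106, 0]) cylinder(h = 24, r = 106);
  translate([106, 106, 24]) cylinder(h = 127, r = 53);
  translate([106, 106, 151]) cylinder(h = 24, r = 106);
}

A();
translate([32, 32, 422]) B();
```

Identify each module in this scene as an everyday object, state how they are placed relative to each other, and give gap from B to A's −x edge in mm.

The spool's min-x is at 32; the stool's min-x is 0; gap = 32 mm.

A is a stool. B is a spool. The spool is on top of the stool, centred. The gap from the spool to the stool's −x edge is 32 mm.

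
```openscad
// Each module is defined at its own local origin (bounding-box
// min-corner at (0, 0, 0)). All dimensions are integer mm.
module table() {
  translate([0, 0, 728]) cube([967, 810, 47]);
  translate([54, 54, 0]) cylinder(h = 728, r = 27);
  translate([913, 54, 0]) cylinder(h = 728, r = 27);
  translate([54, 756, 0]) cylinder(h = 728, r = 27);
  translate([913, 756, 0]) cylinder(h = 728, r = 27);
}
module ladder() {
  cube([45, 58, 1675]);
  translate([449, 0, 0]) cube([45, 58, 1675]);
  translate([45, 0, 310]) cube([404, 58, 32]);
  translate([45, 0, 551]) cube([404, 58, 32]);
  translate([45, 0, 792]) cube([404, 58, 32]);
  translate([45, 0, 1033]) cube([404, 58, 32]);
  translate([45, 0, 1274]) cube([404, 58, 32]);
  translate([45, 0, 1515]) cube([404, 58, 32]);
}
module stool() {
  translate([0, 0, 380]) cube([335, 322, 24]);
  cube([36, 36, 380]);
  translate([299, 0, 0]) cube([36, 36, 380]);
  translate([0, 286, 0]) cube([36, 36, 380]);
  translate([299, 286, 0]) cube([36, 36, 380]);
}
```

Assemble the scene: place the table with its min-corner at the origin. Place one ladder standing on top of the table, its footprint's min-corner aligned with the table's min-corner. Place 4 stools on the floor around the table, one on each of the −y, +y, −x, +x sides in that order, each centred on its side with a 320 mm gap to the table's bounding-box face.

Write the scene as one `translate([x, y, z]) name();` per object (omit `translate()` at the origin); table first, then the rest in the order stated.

table();
translate([0, 0, 775]) ladder();
translate([316, -642, 0]) stool();
translate([316, 1130, 0]) stool();
translate([-655, 244, 0]) stool();
translate([1287, 244, 0]) stool();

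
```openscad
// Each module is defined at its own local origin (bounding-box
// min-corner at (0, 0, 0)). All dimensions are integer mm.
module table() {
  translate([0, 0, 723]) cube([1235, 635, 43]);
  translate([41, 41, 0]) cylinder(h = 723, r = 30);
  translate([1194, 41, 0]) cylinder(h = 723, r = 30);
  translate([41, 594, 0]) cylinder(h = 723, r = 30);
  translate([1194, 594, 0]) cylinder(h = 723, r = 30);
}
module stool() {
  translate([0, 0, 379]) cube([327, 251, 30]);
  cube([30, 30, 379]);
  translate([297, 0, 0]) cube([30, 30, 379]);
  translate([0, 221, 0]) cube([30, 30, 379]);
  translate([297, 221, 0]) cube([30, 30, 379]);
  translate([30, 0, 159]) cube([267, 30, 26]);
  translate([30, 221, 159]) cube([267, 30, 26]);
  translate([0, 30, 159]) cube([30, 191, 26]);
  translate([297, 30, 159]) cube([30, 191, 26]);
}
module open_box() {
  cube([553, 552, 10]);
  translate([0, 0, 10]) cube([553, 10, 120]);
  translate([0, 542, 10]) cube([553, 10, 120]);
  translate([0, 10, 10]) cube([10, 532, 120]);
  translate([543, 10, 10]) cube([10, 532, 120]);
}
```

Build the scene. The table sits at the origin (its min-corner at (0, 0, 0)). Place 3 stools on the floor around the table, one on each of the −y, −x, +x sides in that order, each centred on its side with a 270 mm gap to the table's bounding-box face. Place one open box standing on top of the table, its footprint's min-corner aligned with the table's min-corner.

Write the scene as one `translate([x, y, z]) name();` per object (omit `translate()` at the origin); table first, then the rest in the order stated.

table();
translate([454, -521, 0]) stool();
translate([-597, 192, 0]) stool();
translate([1505, 192, 0]) stool();
translate([0, 0, 766]) open_box();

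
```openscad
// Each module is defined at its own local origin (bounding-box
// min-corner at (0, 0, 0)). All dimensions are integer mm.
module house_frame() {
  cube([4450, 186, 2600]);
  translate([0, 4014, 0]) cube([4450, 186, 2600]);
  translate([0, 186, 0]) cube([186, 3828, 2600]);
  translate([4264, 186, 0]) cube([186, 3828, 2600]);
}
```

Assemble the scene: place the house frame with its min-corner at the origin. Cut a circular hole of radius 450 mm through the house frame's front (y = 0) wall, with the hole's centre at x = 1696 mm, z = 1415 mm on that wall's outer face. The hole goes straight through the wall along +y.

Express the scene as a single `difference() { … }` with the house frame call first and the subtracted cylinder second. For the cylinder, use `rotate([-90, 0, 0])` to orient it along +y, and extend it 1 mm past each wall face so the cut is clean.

difference() {
  house_frame();
  translate([1696, -1, 1415]) rotate([-90, 0, 0]) cylinder(h = 188, r = 450);
}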